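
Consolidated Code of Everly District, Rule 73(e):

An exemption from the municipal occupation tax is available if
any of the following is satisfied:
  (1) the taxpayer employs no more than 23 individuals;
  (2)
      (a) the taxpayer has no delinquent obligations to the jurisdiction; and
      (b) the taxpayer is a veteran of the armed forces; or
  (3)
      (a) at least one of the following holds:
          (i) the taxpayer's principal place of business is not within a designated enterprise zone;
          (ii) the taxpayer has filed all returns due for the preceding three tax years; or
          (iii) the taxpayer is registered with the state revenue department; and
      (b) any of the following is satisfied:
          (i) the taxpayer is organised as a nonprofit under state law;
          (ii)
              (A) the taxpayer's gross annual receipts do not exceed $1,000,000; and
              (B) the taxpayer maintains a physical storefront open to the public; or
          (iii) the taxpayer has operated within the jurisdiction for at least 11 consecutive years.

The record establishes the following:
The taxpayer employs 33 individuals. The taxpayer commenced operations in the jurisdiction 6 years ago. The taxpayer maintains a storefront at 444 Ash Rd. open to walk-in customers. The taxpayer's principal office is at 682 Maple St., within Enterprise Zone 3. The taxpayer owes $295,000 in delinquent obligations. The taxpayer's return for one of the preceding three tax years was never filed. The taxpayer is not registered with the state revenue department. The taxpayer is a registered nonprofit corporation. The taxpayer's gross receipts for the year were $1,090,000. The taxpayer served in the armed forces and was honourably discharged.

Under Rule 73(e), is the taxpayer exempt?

(1) ≤ 23 employees — not satisfied.
(a) no delinquency — not met.
(b) veteran — met.
(2): F AND T → false.
(i) not (in enterprise zone) — not met.
(ii) returns current — not met.
(iii) state-registered — not satisfied.
So (a) is not satisfied (F OR F OR F).
(i) nonprofit — met.
(A) receipts ≤ $1,000,000 — fails.
(B) has storefront — met.
(ii) = F AND T = false.
(iii) ≥ 11 yrs in jurisdiction — not met.
So (b) is satisfied (T OR F OR F).
(3): F AND T → false.
Overall = F OR F OR F = false.

No — not exempt.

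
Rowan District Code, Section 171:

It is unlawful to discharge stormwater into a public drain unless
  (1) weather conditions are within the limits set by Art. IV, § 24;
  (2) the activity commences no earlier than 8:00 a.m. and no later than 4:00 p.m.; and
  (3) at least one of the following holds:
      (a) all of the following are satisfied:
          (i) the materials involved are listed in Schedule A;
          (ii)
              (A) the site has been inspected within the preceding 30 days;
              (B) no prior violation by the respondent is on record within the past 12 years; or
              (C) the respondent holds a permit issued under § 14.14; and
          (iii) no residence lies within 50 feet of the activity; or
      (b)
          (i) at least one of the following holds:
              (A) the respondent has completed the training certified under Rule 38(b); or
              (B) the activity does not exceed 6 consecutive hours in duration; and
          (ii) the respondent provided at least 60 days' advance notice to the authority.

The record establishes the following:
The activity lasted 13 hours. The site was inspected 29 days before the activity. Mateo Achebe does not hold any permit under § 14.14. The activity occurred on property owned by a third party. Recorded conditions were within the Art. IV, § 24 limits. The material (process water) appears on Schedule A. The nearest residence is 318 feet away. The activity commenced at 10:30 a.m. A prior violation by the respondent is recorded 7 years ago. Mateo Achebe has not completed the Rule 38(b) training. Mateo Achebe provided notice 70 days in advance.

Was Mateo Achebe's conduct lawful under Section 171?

Yes — lawful.

(1) weather ok — satisfied.
(2) start within hours — met.
(i) Schedule A material — met.
(A) site inspected — met.
(B) no prior violation — fails.
(C) holds permit — not satisfied.
(ii) = T OR F OR F = true.
(iii) no residence in 50 ft — holds.
So (a) is satisfied (T AND T AND T).
(A) training certified — not satisfied.
(B) ≤ 6 hrs duration — fails.
(i): F OR F → false.
(ii) ≥60 days' notice — satisfied.
(b) = F AND T = false.
So (3) is satisfied (T OR F).
Overall = T AND T AND T = true.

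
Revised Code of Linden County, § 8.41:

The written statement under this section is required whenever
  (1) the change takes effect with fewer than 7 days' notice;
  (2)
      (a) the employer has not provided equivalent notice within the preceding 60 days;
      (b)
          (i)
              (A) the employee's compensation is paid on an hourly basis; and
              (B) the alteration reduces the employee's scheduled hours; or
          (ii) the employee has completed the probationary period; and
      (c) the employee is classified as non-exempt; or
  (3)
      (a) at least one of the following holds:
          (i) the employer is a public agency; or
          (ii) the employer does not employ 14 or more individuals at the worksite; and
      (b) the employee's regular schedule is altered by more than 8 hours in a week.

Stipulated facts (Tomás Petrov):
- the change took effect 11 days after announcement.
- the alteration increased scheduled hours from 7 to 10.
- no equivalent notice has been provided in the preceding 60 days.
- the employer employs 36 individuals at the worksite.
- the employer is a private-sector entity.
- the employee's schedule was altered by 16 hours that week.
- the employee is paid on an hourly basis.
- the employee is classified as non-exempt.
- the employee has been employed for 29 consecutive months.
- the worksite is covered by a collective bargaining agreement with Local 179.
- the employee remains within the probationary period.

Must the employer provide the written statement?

No — not required.

(1) < 7 days' notice — fails.
(a) no recent notice — met.
(A) hourly-paid — holds.
(B) hours reduced — fails.
(i): T AND F → false.
(ii) past probation — not met.
So (b) is not satisfied (F OR F).
(c) non-exempt — met.
(2): T AND F AND T → false.
(i) public agency — fails.
(ii) not (≥ 14 at site) — not met.
So (a) is not satisfied (F OR F).
(b) schedule shift > 8h — satisfied.
(3) = F AND T = false.
Overall = F OR F OR F = false.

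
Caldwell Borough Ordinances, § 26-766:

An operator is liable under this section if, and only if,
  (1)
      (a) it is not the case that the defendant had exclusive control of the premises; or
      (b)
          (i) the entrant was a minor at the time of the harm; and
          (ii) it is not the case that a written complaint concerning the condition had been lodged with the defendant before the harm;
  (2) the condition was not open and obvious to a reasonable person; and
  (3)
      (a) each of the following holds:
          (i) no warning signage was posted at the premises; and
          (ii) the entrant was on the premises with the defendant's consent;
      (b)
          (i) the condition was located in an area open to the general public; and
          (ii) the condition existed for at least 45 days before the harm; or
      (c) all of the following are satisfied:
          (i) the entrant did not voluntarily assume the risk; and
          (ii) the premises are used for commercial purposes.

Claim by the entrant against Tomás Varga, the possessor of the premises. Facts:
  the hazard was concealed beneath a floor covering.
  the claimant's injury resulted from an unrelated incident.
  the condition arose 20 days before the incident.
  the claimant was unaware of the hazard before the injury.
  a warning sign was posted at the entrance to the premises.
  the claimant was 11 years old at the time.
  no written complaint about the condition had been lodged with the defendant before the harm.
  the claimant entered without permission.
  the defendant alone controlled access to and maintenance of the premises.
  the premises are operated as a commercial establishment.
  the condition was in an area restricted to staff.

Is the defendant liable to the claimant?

(a) not (exclusive control) — not met.
(i) entrant a minor — satisfied.
(ii) not (complaint lodged) — satisfied.
So (b) is satisfied (T AND T).
(1) = F OR T = true.
(2) not open/obvious — holds.
(i) no signage posted — not satisfied.
(ii) consent to enter — not met.
So (a) is not satisfied (F AND F).
(i) public area — fails.
(ii) condition ≥45 days old — not met.
So (b) is not satisfied (F AND F).
(i) no assumed risk — satisfied.
(ii) commercial use — holds.
So (c) is satisfied (T AND T).
(3) = F OR F OR T = true.
Overall: T AND T AND T → true.

Yes — liable.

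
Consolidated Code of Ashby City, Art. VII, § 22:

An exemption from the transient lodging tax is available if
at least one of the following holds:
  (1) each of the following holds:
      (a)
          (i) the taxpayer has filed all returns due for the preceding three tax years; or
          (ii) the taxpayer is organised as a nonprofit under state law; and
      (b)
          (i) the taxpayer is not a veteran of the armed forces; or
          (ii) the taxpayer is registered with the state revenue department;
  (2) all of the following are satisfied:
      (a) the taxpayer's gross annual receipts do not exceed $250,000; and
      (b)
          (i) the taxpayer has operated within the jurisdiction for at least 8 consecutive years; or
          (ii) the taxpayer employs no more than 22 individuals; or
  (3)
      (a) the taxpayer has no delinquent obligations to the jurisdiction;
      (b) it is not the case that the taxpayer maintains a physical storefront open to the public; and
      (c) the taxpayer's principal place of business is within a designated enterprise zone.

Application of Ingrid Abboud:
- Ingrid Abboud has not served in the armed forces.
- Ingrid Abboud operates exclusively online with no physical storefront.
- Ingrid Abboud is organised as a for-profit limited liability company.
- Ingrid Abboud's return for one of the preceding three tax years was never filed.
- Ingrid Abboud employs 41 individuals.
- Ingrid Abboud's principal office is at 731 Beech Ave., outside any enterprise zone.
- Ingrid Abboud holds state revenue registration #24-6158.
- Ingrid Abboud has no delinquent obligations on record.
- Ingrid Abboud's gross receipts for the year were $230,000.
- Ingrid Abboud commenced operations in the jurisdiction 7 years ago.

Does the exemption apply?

(i) returns current — not satisfied.
(ii) nonprofit — not satisfied.
(a) = F OR F = false.
(i) not (veteran) — holds.
(ii) state-registered — met.
(b): T OR T → true.
(1) = F AND T = false.
(a) receipts ≤ $250,000 — satisfied.
(i) ≥ 8 yrs in jurisdiction — not satisfied.
(ii) ≤ 22 employees — not satisfied.
(b) = F OR F = false.
(2) = T AND F = false.
(a) no delinquency — satisfied.
(b) not (has storefront) — satisfied.
(c) in enterprise zone — fails.
So (3) is not satisfied (T AND T AND F).
So Overall is not satisfied (F OR F OR F).

No — not exempt.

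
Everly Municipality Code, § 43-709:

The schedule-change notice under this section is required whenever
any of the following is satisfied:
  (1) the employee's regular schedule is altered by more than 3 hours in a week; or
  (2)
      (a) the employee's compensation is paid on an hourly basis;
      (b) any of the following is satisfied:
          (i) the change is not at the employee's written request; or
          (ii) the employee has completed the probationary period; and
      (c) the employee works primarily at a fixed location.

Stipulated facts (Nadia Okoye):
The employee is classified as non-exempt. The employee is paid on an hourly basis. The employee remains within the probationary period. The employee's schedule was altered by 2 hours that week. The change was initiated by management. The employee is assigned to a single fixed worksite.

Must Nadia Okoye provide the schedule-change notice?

Yes — required.

(1) schedule shift > 3h — fails.
(a) hourly-paid — met.
(i) not employee-requested — satisfied.
(ii) past probation — not satisfied.
So (b) is satisfied (T OR F).
(c) fixed location — satisfied.
(2): T AND T AND T → true.
So Overall is satisfied (F OR T).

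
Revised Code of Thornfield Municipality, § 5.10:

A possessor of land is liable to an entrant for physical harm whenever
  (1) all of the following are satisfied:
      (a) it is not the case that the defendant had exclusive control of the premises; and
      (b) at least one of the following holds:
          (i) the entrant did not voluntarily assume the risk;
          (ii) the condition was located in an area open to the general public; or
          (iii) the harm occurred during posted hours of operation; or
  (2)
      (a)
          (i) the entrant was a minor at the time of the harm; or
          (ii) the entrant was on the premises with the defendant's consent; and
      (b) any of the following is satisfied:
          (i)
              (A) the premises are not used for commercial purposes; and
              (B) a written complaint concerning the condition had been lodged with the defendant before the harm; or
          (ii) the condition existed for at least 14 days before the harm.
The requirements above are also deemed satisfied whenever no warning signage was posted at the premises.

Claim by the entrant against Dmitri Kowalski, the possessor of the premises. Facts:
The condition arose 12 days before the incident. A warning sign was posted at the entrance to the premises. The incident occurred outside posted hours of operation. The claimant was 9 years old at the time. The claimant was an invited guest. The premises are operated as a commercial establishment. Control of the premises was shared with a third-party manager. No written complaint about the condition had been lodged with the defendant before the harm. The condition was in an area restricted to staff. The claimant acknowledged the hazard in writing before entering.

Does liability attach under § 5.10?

(a) not (exclusive control) — satisfied.
(i) no assumed risk — not satisfied.
(ii) public area — not met.
(iii) during posted hours — fails.
(b) = F OR F OR F = false.
(1) = T AND F = false.
(i) entrant a minor — satisfied.
(ii) consent to enter — satisfied.
(a) = T OR T = true.
(A) not (commercial use) — not met.
(B) complaint lodged — not satisfied.
(i): F AND F → false.
(ii) condition ≥14 days old — not satisfied.
(b): F OR F → false.
(2) = T AND F = false.
Overall = F OR F = false.
Exception (no signage posted) — not satisfied.
Result: main false OR exception false → false.

No — not liable.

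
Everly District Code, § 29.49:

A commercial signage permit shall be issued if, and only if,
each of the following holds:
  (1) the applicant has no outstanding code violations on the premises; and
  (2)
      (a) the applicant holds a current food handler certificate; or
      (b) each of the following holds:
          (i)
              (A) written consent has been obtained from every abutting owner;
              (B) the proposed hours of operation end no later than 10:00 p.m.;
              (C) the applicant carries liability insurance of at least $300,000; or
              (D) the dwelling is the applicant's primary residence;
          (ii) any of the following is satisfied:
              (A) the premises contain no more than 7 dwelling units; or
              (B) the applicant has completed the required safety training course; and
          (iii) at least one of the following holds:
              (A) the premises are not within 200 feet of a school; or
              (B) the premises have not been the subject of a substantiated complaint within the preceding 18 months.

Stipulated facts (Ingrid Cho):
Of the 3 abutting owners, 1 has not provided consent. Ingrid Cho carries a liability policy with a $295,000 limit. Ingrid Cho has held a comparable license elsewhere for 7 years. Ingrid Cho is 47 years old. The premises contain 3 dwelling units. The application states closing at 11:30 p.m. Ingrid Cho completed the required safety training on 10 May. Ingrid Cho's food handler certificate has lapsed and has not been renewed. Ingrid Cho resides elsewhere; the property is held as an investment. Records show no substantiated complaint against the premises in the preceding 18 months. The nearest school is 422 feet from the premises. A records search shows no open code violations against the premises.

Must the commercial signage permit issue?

No — denied.

(1) no code violations — met.
(a) food handler cert. — fails.
(A) all abutters consent — fails.
(B) closes by 10 p.m. — not met.
(C) insurance ≥ $300,000 — not met.
(D) primary residence — not met.
(i) = F OR F OR F OR F = false.
(A) ≤ 7 units — holds.
(B) safety training — satisfied.
(ii) = T OR T = true.
(A) ≥200 ft from school — satisfied.
(B) no complaint in 18 mo. — met.
So (iii) is satisfied (T OR T).
(b) = F AND T AND T = false.
(2) = F OR F = false.
Overall: T AND F → false.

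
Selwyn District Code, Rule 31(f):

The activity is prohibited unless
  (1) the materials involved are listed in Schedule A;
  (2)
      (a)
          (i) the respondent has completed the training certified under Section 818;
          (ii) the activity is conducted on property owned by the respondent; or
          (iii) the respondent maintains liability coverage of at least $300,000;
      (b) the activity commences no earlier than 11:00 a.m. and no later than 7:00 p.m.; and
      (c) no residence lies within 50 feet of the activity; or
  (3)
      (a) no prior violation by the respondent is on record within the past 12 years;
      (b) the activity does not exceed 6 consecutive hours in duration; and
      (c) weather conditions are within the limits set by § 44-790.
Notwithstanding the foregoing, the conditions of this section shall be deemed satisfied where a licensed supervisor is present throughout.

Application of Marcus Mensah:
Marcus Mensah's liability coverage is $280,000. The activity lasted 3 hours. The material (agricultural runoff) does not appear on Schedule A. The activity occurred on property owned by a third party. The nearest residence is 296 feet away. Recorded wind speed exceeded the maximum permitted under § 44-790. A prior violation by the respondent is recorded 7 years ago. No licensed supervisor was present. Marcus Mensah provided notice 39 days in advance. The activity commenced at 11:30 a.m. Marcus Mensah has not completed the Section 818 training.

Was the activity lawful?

(1) Schedule A material — not satisfied.
(i) training certified — not satisfied.
(ii) own property — fails.
(iii) coverage ≥ $300,000 — not met.
(a) = F OR F OR F = false.
(b) start within hours — holds.
(c) no residence in 50 ft — satisfied.
So (2) is not satisfied (F AND T AND T).
(a) no prior violation — not satisfied.
(b) ≤ 6 hrs duration — satisfied.
(c) weather ok — not satisfied.
(3) = F AND T AND F = false.
Overall = F OR F OR F = false.
Exception (supervisor present) — not satisfied.
Result: main false OR exception false → false.

No — unlawful.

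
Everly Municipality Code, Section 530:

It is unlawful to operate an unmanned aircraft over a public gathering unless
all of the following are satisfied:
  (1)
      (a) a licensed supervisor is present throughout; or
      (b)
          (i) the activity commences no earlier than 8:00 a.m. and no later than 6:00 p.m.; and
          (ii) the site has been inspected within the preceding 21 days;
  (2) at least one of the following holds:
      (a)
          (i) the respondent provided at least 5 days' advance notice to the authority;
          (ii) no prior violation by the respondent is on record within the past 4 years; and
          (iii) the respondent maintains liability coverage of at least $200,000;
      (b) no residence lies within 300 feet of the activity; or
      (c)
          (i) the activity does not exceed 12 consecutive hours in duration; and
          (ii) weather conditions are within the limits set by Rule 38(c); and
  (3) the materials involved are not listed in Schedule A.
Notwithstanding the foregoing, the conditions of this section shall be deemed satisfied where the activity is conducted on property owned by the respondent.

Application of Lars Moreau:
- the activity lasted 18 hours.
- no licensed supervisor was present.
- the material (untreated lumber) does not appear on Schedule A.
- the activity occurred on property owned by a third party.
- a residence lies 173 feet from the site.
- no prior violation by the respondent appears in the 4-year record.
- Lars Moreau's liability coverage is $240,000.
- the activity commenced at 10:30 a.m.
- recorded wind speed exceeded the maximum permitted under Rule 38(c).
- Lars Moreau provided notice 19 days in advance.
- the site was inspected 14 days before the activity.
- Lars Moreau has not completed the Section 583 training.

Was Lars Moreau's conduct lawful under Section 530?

Yes — lawful.

(a) supervisor present — not satisfied.
(i) start within hours — holds.
(ii) site inspected — holds.
So (b) is satisfied (T AND T).
(1): F OR T → true.
(i) ≥5 days' notice — satisfied.
(ii) no prior violation — satisfied.
(iii) coverage ≥ $200,000 — met.
(a): T AND T AND T → true.
(b) no residence in 300 ft — not satisfied.
(i) ≤ 12 hrs duration — not met.
(ii) weather ok — fails.
So (c) is not satisfied (F AND F).
(2) = T OR F OR F = true.
(3) not (Schedule A material) — holds.
So Overall is satisfied (T AND T AND T).
Exception (own property) — not satisfied.
Result: main true OR exception false → true.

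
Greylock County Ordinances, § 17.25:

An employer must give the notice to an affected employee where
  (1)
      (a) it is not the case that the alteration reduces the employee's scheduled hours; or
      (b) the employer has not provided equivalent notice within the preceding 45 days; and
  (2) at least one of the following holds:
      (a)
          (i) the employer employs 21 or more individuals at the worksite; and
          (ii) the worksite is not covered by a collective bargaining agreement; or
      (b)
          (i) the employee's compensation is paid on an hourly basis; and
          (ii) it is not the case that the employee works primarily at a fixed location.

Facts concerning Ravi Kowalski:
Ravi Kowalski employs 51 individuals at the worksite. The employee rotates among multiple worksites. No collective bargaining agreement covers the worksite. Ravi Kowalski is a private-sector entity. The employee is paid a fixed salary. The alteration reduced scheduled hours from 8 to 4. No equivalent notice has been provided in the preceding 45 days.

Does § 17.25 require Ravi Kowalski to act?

(a) not (hours reduced) — not met.
(b) no recent notice — holds.
(1): F OR T → true.
(i) ≥ 21 at site — holds.
(ii) no CBA — holds.
(a) = T AND T = true.
(i) hourly-paid — not met.
(ii) not (fixed location) — satisfied.
(b): F AND T → false.
(2): T OR F → true.
So Overall is satisfied (T AND T).

Yes — required.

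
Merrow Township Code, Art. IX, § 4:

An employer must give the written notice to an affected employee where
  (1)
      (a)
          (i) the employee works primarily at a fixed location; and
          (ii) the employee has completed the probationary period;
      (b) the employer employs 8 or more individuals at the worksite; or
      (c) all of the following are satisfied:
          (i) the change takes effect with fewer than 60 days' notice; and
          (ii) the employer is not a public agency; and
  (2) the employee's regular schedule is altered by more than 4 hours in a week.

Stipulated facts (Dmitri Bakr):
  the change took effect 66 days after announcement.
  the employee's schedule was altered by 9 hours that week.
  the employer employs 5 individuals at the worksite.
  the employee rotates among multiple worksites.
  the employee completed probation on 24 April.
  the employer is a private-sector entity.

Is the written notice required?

(i) fixed location — not met.
(ii) past probation — met.
(a) = F AND T = false.
(b) ≥ 8 at site — fails.
(i) < 60 days' notice — not satisfied.
(ii) not (public agency) — satisfied.
(c) = F AND T = false.
So (1) is not satisfied (F OR F OR F).
(2) schedule shift > 4h — holds.
Overall: F AND T → false.

No — not required.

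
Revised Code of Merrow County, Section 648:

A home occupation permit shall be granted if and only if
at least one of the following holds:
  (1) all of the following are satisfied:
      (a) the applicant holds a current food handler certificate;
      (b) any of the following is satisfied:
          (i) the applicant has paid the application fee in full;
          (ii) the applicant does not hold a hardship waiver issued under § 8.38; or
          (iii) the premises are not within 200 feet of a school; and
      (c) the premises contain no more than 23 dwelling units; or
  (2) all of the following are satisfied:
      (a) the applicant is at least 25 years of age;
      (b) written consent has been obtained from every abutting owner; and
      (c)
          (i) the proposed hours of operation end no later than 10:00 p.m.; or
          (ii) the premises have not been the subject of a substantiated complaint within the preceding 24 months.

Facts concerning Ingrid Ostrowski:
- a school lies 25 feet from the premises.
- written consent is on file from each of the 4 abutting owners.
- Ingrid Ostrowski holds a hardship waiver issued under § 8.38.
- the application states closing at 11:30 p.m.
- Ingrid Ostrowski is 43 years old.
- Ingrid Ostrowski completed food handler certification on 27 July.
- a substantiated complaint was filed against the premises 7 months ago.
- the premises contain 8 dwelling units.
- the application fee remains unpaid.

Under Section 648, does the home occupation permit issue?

No — denied.

(a) food handler cert. — holds.
(i) fee paid — fails.
(ii) not (hardship waiver) — not met.
(iii) ≥200 ft from school — not met.
So (b) is not satisfied (F OR F OR F).
(c) ≤ 23 units — met.
So (1) is not satisfied (T AND F AND T).
(a) age ≥ 25 — satisfied.
(b) all abutters consent — met.
(i) closes by 10 p.m. — not satisfied.
(ii) no complaint in 24 mo. — not satisfied.
(c) = F OR F = false.
(2) = T AND T AND F = false.
Overall = F OR F = false.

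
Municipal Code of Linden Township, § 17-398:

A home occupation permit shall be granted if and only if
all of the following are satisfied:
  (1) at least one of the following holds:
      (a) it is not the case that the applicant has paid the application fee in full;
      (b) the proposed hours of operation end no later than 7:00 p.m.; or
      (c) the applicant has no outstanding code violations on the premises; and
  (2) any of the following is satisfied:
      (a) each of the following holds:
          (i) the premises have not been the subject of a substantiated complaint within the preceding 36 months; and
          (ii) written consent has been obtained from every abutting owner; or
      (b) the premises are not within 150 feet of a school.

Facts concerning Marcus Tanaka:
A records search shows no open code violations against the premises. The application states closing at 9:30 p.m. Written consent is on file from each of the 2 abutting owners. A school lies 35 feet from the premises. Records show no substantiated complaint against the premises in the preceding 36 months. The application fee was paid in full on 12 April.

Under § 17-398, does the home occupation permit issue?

Yes — granted.

(a) not (fee paid) — not satisfied.
(b) closes by 7 p.m. — not met.
(c) no code violations — holds.
(1): F OR F OR T → true.
(i) no complaint in 36 mo. — holds.
(ii) all abutters consent — holds.
(a) = T AND T = true.
(b) ≥150 ft from school — not satisfied.
(2) = T OR F = true.
Overall = T AND T = true.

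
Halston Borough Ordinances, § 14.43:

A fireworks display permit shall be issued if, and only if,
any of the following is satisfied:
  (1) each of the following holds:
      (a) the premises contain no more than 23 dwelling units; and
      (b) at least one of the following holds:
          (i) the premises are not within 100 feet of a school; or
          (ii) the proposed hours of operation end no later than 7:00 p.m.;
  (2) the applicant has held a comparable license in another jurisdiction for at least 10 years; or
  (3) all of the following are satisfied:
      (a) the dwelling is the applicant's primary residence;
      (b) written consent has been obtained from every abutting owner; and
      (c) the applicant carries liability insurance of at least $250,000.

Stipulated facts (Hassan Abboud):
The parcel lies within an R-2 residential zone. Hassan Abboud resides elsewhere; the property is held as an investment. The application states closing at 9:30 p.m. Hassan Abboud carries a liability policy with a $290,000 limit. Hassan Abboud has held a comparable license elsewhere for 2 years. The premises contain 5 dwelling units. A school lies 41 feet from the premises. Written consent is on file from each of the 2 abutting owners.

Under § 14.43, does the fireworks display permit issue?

No — denied.

(a) ≤ 23 units — holds.
(i) ≥100 ft from school — not satisfied.
(ii) closes by 7 p.m. — fails.
(b): F OR F → false.
(1) = T AND F = false.
(2) prior license ≥ 10 yr — not met.
(a) primary residence — fails.
(b) all abutters consent — satisfied.
(c) insurance ≥ $250,000 — holds.
So (3) is not satisfied (F AND T AND T).
Overall: F OR F OR F → false.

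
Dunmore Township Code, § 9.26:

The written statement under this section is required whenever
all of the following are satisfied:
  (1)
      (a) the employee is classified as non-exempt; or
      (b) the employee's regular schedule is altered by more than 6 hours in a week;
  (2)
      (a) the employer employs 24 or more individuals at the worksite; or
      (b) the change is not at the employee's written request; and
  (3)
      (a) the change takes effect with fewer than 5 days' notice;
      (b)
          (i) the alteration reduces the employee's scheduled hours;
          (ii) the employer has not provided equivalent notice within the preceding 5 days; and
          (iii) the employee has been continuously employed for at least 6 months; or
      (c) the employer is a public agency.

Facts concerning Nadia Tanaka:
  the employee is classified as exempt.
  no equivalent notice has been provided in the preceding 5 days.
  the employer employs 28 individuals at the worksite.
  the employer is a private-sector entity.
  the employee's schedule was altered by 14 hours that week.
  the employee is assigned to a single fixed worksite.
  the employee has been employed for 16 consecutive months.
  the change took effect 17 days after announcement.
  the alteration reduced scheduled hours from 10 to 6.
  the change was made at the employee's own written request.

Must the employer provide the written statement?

Yes — required.

(a) non-exempt — not met.
(b) schedule shift > 6h — holds.
(1) = F OR T = true.
(a) ≥ 24 at site — met.
(b) not employee-requested — fails.
So (2) is satisfied (T OR F).
(a) < 5 days' notice — fails.
(i) hours reduced — met.
(ii) no recent notice — met.
(iii) tenure ≥ 6 mo. — satisfied.
So (b) is satisfied (T AND T AND T).
(c) public agency — not met.
So (3) is satisfied (F OR T OR F).
So Overall is satisfied (T AND T AND T).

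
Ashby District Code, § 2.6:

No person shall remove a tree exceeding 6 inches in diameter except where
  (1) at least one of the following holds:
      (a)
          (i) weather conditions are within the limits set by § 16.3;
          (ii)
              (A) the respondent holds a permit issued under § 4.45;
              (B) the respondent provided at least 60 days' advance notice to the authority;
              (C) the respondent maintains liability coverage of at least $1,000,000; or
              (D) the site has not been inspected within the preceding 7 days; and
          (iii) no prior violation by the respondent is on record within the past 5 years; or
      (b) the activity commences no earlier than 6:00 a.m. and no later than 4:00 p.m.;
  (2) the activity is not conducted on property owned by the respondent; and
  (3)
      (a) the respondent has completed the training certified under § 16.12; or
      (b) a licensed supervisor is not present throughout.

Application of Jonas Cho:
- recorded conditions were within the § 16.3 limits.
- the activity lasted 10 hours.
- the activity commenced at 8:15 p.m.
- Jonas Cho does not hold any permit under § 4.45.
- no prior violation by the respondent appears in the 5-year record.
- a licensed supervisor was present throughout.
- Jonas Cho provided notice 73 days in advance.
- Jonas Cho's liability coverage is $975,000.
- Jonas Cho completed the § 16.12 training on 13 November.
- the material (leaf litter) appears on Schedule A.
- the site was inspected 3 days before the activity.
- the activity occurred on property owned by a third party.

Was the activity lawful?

Yes — lawful.

(i) weather ok — satisfied.
(A) holds permit — not satisfied.
(B) ≥60 days' notice — satisfied.
(C) coverage ≥ $1,000,000 — not met.
(D) not (site inspected) — not met.
So (ii) is satisfied (F OR T OR F OR F).
(iii) no prior violation — holds.
(a) = T AND T AND T = true.
(b) start within hours — fails.
(1) = T OR F = true.
(2) not (own property) — holds.
(a) training certified — met.
(b) not (supervisor present) — not satisfied.
(3) = T OR F = true.
Overall: T AND T AND T → true.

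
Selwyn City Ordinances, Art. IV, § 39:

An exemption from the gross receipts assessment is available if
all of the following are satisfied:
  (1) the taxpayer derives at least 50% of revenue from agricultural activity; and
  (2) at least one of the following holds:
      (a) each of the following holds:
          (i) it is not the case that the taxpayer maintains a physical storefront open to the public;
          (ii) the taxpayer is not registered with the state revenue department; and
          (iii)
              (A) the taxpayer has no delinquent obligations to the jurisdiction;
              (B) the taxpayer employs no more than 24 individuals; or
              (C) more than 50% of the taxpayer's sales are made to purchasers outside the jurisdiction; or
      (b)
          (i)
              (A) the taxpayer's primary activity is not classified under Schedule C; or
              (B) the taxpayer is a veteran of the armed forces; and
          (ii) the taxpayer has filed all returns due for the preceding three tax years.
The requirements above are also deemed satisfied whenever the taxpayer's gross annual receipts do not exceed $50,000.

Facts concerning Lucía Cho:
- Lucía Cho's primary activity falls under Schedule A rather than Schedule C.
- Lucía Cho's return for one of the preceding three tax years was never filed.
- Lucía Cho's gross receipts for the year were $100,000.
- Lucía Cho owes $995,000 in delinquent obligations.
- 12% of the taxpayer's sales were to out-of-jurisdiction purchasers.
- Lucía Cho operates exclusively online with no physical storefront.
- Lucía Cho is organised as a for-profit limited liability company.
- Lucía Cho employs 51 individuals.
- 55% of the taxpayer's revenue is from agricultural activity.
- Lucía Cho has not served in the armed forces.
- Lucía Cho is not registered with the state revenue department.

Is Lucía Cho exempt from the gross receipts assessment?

(1) ≥50% agricultural — met.
(i) not (has storefront) — met.
(ii) not (state-registered) — satisfied.
(A) no delinquency — not met.
(B) ≤ 24 employees — not met.
(C) >50% out-of-jur. sales — not satisfied.
(iii) = F OR F OR F = false.
So (a) is not satisfied (T AND T AND F).
(A) not (Schedule C activity) — satisfied.
(B) veteran — not satisfied.
(i): T OR F → true.
(ii) returns current — not satisfied.
(b) = T AND F = false.
(2) = F OR F = false.
Overall = T AND F = false.
Exception (receipts ≤ $50,000) — not satisfied.
Result: main false OR exception false → false.

No — not exempt.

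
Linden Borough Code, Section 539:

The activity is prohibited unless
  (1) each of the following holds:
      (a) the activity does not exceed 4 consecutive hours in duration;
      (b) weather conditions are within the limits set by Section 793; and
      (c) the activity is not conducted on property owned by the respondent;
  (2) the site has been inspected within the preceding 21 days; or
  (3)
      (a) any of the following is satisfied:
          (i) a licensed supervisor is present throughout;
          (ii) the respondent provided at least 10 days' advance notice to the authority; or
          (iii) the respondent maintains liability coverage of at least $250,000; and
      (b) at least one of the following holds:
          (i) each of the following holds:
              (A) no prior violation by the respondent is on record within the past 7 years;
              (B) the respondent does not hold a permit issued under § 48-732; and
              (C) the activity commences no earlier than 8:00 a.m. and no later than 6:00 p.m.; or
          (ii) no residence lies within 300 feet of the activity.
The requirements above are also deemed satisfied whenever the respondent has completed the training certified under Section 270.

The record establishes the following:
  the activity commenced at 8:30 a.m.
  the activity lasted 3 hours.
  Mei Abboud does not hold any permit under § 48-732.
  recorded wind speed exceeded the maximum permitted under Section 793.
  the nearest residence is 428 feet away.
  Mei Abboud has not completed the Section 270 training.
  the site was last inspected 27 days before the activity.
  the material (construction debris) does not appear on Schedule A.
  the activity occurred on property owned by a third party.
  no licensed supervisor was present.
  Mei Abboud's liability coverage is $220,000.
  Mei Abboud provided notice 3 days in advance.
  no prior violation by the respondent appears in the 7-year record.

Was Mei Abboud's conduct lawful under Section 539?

(a) ≤ 4 hrs duration — satisfied.
(b) weather ok — not met.
(c) not (own property) — satisfied.
(1): T AND F AND T → false.
(2) site inspected — not met.
(i) supervisor present — fails.
(ii) ≥10 days' notice — fails.
(iii) coverage ≥ $250,000 — not met.
(a) = F OR F OR F = false.
(A) no prior violation — met.
(B) not (holds permit) — met.
(C) start within hours — satisfied.
(i) = T AND T AND T = true.
(ii) no residence in 300 ft — holds.
(b): T OR T → true.
(3) = F AND T = false.
Overall = F OR F OR F = false.
Exception (training certified) — not satisfied.
Result: main false OR exception false → false.

No — unlawful.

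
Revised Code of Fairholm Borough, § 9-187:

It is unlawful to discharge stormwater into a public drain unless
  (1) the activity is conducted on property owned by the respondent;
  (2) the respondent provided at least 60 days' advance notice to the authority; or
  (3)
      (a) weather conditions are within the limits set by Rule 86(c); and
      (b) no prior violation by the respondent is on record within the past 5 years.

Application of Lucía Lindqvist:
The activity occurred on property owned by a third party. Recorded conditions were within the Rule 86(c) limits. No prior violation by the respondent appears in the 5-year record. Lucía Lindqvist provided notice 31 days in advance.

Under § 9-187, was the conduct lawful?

Yes — lawful.

(1) own property — not satisfied.
(2) ≥60 days' notice — not satisfied.
(a) weather ok — satisfied.
(b) no prior violation — holds.
(3) = T AND T = true.
Overall = F OR F OR T = true.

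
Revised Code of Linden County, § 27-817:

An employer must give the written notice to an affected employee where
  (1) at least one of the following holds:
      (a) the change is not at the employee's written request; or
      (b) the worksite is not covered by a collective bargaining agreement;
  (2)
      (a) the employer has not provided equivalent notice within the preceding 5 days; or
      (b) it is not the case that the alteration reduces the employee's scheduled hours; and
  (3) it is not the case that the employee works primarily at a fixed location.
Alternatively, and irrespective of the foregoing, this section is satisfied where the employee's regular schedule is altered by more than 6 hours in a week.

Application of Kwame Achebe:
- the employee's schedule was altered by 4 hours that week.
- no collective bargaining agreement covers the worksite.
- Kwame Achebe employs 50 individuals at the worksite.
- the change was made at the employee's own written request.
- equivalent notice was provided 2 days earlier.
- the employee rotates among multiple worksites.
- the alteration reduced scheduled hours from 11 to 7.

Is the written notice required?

(a) not employee-requested — fails.
(b) no CBA — satisfied.
(1): F OR T → true.
(a) no recent notice — not met.
(b) not (hours reduced) — not met.
(2) = F OR F = false.
(3) not (fixed location) — holds.
Overall: T AND F AND T → false.
Exception (schedule shift > 6h) — not satisfied.
Result: main false OR exception false → false.

No — not required.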